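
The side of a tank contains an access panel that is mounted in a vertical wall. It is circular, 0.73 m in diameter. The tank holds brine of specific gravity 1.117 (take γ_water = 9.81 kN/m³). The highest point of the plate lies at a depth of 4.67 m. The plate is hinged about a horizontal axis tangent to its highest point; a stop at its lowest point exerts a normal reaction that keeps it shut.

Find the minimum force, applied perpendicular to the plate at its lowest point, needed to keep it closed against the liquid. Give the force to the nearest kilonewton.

P ≈ 12 kN

γ = 1.117 × 9.81 = 10.95777 kN/m³.
The centroid is at the centre, 0.365 m below the top of the plate, so the centroid depth is h_c = 4.67 + 0.365 = 5.035 m.
A = π(0.365)² = 0.418539 m².
Resultant F = γ·h_c·A = 10.95777 × 5.035 × 0.418539 = 23.0918 kN.
I_c = πr⁴/4 = π × 0.365⁴/4 = 0.01394 m⁴.
Centre of pressure: y_p = y_c + I_c/(y_c·A) = 5.035 + 0.01394/(5.035 × 0.418539) = 5.035 + 0.00661496 = 5.04161 m along the plane.
The resultant acts 0.365 + 0.00661496 = 0.371615 m (along the plate) below the hinge at the top edge, so the moment about the hinge is M = F × 0.371615 = 23.0918 × 0.371615 = 8.58126 kN·m.
A normal force at the bottom, 0.73 m from the hinge, must supply this moment: P = 8.58126/0.73 = 11.7552 kN.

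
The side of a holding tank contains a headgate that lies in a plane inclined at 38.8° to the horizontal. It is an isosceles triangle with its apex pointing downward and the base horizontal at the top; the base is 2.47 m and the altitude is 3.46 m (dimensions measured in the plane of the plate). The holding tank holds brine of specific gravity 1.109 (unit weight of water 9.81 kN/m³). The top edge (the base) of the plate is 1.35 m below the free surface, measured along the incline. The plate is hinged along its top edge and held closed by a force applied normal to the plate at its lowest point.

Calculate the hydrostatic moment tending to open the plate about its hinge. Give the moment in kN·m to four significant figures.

M ≈ 103.5 kN·m

γ = 1.109 × 9.81 = 10.87929 kN/m³.
Let θ = 38.8° be the plate's angle to the horizontal; measure y along the incline from where the plane meets the free surface. Vertical depth h = y·sinθ with sinθ = 0.626604.
With the apex down, the centroid sits h/3 = 3.46/3 = 1.15333 m below the base (the top edge), so y_c = 1.35 + 1.15333 = 2.50333 m and h_c = 2.50333 × 0.626604 = 1.5686 m.
A = ½ × 2.47 × 3.46 = 4.2731 m².
Resultant F = γ·h_c·A = 10.87929 × 1.5686 × 4.2731 = 72.9215 kN.
I_c = b·h³/36 = 2.47 × 3.46³/36 = 2.84199 m⁴.
Centre of pressure: y_p = y_c + I_c/(y_c·A) = 2.50333 + 2.84199/(2.50333 × 4.2731) = 2.50333 + 0.265682 = 2.76901 m along the plane.
The resultant acts 1.15333 + 0.265682 = 1.41901 m (along the plate) below the hinge at the top edge, so the moment about the hinge is M = F × 1.41901 = 72.9215 × 1.41901 = 103.476 kN·m.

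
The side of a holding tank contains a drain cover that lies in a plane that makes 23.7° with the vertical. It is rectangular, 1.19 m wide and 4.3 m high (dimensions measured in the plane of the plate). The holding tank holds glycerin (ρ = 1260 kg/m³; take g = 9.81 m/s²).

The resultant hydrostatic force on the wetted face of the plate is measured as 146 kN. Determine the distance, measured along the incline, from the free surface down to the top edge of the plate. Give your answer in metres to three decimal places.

γ = ρg = 1260 × 9.81 / 1000 = 12.3606 kN/m³.
A = 1.19 × 4.3 = 5.117 m².
From F = γ·h_c·A, the centroid depth is h_c = 146/(12.3606 × 5.117) = 2.30833 m.
The plate makes 23.7° with the vertical, i.e. θ = 90° − 23.7° = 66.3° to the horizontal. Measuring y along the incline from the free-surface line, vertical depth h = y·sinθ with sinθ = 0.915663.
Along the incline, y_c = h_c/sinθ = 2.30833/0.915663 = 2.52094 m.
The centroid lies 4.3/2 = 2.15 m below the top edge, so the top edge sits at y_top = 2.52094 − 2.15 = 0.37094 m along the incline.

y_top ≈ 0.371 m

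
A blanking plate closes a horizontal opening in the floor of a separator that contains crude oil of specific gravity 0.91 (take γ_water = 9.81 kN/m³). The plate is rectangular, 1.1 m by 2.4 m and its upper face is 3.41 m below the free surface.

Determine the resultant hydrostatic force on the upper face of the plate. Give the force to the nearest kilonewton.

γ = 0.91 × 9.81 = 8.9271 kN/m³.
The plate is horizontal, so pressure is uniform at p = γ·h = 8.9271 × 3.41 = 30.4414 kN/m².
A = 1.1 × 2.4 = 2.64 m².
F = p·A = 30.4414 × 2.64 = 80.3653 kN.

F ≈ 80 kN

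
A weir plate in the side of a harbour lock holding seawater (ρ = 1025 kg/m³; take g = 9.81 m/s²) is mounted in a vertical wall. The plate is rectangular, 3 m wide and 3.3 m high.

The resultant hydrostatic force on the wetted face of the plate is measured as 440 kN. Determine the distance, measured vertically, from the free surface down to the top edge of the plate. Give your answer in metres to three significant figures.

γ = ρg = 1025 × 9.81 / 1000 = 10.05525 kN/m³.
A = 3 × 3.3 = 9.9 m².
From F = γ·h_c·A, the centroid depth is h_c = 440/(10.05525 × 9.9) = 4.42002 m.
The centroid lies 3.3/2 = 1.65 m below the top edge, so the top edge sits at h_top = 4.42002 − 1.65 = 2.77002 m below the surface.

d_top ≈ 2.77 m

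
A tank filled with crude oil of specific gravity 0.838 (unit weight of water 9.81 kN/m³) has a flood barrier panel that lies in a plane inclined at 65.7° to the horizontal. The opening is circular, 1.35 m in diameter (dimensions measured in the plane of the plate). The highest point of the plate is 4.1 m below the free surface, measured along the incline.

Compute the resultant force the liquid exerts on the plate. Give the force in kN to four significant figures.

F ≈ 51.21 kN

γ = 0.838 × 9.81 = 8.22078 kN/m³.
Let θ = 65.7° be the plate's angle to the horizontal; measure y along the incline from where the plane meets the free surface. Vertical depth h = y·sinθ with sinθ = 0.911403.
The centroid is at the centre, 0.675 m below the top of the plate, so y_c = 4.1 + 0.675 = 4.775 m and h_c = 4.775 × 0.911403 = 4.35195 m.
A = π(0.675)² = 1.43139 m².
Resultant F = γ·h_c·A = 8.22078 × 4.35195 × 1.43139 = 51.21 kN.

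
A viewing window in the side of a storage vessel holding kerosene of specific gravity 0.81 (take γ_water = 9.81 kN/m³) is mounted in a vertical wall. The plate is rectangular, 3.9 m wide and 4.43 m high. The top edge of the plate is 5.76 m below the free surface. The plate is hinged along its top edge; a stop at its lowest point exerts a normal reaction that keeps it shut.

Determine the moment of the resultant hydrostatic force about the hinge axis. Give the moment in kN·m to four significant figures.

M ≈ 2650 kN·m

γ = 0.81 × 9.81 = 7.9461 kN/m³.
The centroid lies 4.43/2 = 2.215 m below the top edge, so the centroid depth is h_c = 5.76 + 2.215 = 7.975 m.
A = 3.9 × 4.43 = 17.277 m².
Resultant F = γ·h_c·A = 7.9461 × 7.975 × 17.277 = 1094.85 kN.
I_c = b·h³/12 = 3.9 × 4.43³/12 = 28.2549 m⁴.
Centre of pressure: y_p = y_c + I_c/(y_c·A) = 7.975 + 28.2549/(7.975 × 17.277) = 7.975 + 0.205067 = 8.18007 m along the plane.
The resultant acts 2.215 + 0.205067 = 2.42007 m (along the plate) below the hinge at the top edge, so the moment about the hinge is M = F × 2.42007 = 1094.85 × 2.42007 = 2649.61 kN·m.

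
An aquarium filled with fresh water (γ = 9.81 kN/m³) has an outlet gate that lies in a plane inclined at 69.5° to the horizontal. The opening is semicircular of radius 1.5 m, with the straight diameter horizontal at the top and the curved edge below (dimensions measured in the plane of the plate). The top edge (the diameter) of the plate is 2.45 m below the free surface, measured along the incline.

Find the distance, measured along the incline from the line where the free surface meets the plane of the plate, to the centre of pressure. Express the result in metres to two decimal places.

γ = 9.81 kN/m³.
Let θ = 69.5° be the plate's angle to the horizontal; measure y along the incline from where the plane meets the free surface. Vertical depth h = y·sinθ with sinθ = 0.936672.
The centroid of a semicircle lies 4r/(3π) = 0.63662 m from the diameter, here below the top edge, so y_c = 2.45 + 0.63662 = 3.08662 m and h_c = 3.08662 × 0.936672 = 2.89115 m.
A = πr²/2 = π × 1.5²/2 = 3.53429 m².
Resultant F = γ·h_c·A = 9.81 × 2.89115 × 3.53429 = 100.24 kN.
I_c = (π/8 − 8/(9π))·r⁴ = 0.109757 × 1.5⁴ = 0.555645 m⁴.
Centre of pressure: y_p = y_c + I_c/(y_c·A) = 3.08662 + 0.555645/(3.08662 × 3.53429) = 3.08662 + 0.0509345 = 3.13755 m along the plane.

y_p = 3.14 m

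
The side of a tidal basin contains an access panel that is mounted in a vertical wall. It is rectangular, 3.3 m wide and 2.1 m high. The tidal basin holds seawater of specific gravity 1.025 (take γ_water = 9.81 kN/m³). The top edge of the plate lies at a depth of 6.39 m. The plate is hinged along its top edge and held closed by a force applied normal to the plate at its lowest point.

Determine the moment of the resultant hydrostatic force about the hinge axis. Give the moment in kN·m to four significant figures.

M ≈ 570.0 kN·m

γ = 1.025 × 9.81 = 10.05525 kN/m³.
The centroid lies 2.1/2 = 1.05 m below the top edge, so the centroid depth is h_c = 6.39 + 1.05 = 7.44 m.
A = 3.3 × 2.1 = 6.93 m².
Resultant F = γ·h_c·A = 10.05525 × 7.44 × 6.93 = 518.441 kN.
I_c = b·h³/12 = 3.3 × 2.1³/12 = 2.54678 m⁴.
Centre of pressure: y_p = y_c + I_c/(y_c·A) = 7.44 + 2.54678/(7.44 × 6.93) = 7.44 + 0.0493953 = 7.4894 m along the plane.
The resultant acts 1.05 + 0.0493953 = 1.0994 m (along the plate) below the hinge at the top edge, so the moment about the hinge is M = F × 1.0994 = 518.441 × 1.0994 = 569.974 kN·m.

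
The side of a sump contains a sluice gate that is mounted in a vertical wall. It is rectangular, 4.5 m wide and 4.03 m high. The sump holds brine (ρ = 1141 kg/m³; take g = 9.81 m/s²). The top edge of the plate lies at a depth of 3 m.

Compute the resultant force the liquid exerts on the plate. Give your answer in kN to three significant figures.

F ≈ 1020 kN

γ = ρg = 1141 × 9.81 / 1000 = 11.19321 kN/m³.
The centroid lies 4.03/2 = 2.015 m below the top edge, so the centroid depth is h_c = 3 + 2.015 = 5.015 m.
A = 4.5 × 4.03 = 18.135 m².
Resultant F = γ·h_c·A = 11.19321 × 5.015 × 18.135 = 1017.99 kN.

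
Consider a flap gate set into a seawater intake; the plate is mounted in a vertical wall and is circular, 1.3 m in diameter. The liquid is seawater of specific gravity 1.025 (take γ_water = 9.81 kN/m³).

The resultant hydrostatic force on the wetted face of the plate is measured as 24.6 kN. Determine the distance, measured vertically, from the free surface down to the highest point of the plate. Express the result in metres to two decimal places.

d_top ≈ 1.19 m

γ = 1.025 × 9.81 = 10.05525 kN/m³.
A = π(0.65)² = 1.32732 m².
From F = γ·h_c·A, the centroid depth is h_c = 24.6/(10.05525 × 1.32732) = 1.84318 m.
The centroid is at the centre, 0.65 m below the top of the plate, so the highest point sits at h_top = 1.84318 − 0.65 = 1.19318 m below the surface.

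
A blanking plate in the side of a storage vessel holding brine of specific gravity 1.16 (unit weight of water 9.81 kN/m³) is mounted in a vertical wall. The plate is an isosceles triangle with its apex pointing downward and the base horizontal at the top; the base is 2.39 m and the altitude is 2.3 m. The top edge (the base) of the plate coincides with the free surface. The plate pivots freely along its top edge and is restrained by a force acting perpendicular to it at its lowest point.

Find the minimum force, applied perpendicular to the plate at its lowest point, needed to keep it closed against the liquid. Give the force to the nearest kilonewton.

γ = 1.16 × 9.81 = 11.3796 kN/m³.
With the apex down, the centroid sits h/3 = 2.3/3 = 0.766667 m below the base (the top edge), so the centroid depth is h_c = 0.766667 m.
A = ½ × 2.39 × 2.3 = 2.7485 m².
Resultant F = γ·h_c·A = 11.3796 × 0.766667 × 2.7485 = 23.9789 kN.
I_c = b·h³/36 = 2.39 × 2.3³/36 = 0.807754 m⁴.
Centre of pressure: y_p = y_c + I_c/(y_c·A) = 0.766667 + 0.807754/(0.766667 × 2.7485) = 0.766667 + 0.383333 = 1.15 m along the plane.
The resultant acts 0.766667 + 0.383333 = 1.15 m (along the plate) below the hinge at the top edge, so the moment about the hinge is M = F × 1.15 = 23.9789 × 1.15 = 27.5757 kN·m.
A normal force at the bottom, 2.3 m from the hinge, must supply this moment: P = 27.5757/2.3 = 11.9894 kN.

P ≈ 12 kN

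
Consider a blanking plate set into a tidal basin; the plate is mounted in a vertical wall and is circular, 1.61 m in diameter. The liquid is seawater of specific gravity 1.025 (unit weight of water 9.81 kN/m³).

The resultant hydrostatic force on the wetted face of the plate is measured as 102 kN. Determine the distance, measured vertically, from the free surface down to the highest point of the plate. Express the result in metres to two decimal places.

d_top ≈ 4.18 m

γ = 1.025 × 9.81 = 10.05525 kN/m³.
A = π(0.805)² = 2.03583 m².
From F = γ·h_c·A, the centroid depth is h_c = 102/(10.05525 × 2.03583) = 4.98271 m.
The centroid is at the centre, 0.805 m below the top of the plate, so the highest point sits at h_top = 4.98271 − 0.805 = 4.17771 m below the surface.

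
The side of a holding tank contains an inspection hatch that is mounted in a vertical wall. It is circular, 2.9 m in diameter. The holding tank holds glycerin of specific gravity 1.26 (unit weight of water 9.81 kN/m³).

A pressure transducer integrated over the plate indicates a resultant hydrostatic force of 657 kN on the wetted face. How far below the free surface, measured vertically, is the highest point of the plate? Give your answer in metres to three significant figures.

γ = 1.26 × 9.81 = 12.3606 kN/m³.
A = π(1.45)² = 6.6052 m².
From F = γ·h_c·A, the centroid depth is h_c = 657/(12.3606 × 6.6052) = 8.04711 m.
The centroid is at the centre, 1.45 m below the top of the plate, so the highest point sits at h_top = 8.04711 − 1.45 = 6.59711 m below the surface.

d_top ≈ 6.60 m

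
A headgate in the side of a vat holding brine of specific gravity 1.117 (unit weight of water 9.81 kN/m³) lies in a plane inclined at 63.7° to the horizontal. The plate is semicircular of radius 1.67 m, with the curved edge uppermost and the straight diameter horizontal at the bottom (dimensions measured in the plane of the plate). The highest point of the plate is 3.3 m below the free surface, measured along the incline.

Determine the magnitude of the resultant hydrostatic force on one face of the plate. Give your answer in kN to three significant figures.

F ≈ 183 kN

γ = 1.117 × 9.81 = 10.95777 kN/m³.
Let θ = 63.7° be the plate's angle to the horizontal; measure y along the incline from where the plane meets the free surface. Vertical depth h = y·sinθ with sinθ = 0.896486.
The centroid lies 4r/(3π) = 0.70877 m above the diameter, so r − 4r/(3π) = 1.67 − 0.70877 = 0.96123 m below the topmost point, so y_c = 3.3 + 0.96123 = 4.26123 m and h_c = 4.26123 × 0.896486 = 3.82013 m.
A = πr²/2 = π × 1.67²/2 = 4.38079 m².
Resultant F = γ·h_c·A = 10.95777 × 3.82013 × 4.38079 = 183.38 kN.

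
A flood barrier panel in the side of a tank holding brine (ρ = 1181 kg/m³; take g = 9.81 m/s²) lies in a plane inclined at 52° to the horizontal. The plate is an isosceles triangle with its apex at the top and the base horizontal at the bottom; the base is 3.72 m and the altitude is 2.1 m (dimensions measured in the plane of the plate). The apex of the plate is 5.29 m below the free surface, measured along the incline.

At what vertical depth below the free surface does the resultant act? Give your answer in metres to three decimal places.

γ = ρg = 1181 × 9.81 / 1000 = 11.58561 kN/m³.
Let θ = 52° be the plate's angle to the horizontal; measure y along the incline from where the plane meets the free surface. Vertical depth h = y·sinθ with sinθ = 0.788011.
With the apex up, the centroid sits 2h/3 = 2 × 2.1/3 = 1.4 m below the apex, so y_c = 5.29 + 1.4 = 6.69 m and h_c = 6.69 × 0.788011 = 5.27179 m.
A = ½ × 3.72 × 2.1 = 3.906 m².
Resultant F = γ·h_c·A = 11.58561 × 5.27179 × 3.906 = 238.566 kN.
I_c = b·h³/36 = 3.72 × 2.1³/36 = 0.95697 m⁴.
Centre of pressure: y_p = y_c + I_c/(y_c·A) = 6.69 + 0.95697/(6.69 × 3.906) = 6.69 + 0.0366218 = 6.72662 m along the plane.
Vertically, h_p = y_p·sinθ = 6.72662 × 0.788011 = 5.30065 m.

h_p = 5.301 m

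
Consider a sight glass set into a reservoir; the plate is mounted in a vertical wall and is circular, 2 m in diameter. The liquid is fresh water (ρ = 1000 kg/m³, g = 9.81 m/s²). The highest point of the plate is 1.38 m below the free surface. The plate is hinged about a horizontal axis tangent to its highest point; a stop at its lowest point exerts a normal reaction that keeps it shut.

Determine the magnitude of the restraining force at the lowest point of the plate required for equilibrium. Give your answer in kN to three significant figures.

γ = ρg = 1000 × 9.81 = 9810 N/m³ = 9.81 kN/m³.
The centroid is at the centre, 1 m below the top of the plate, so the centroid depth is h_c = 1.38 + 1 = 2.38 m.
A = π(1)² = 3.14159 m².
Resultant F = γ·h_c·A = 9.81 × 2.38 × 3.14159 = 73.3492 kN.
I_c = πr⁴/4 = π × 1⁴/4 = 0.785398 m⁴.
Centre of pressure: y_p = y_c + I_c/(y_c·A) = 2.38 + 0.785398/(2.38 × 3.14159) = 2.38 + 0.105042 = 2.48504 m along the plane.
The resultant acts 1 + 0.105042 = 1.10504 m (along the plate) below the hinge at the top edge, so the moment about the hinge is M = F × 1.10504 = 73.3492 × 1.10504 = 81.0538 kN·m.
A normal force at the bottom, 2 m from the hinge, must supply this moment: P = 81.0538/2 = 40.5269 kN.

P ≈ 40.5 kN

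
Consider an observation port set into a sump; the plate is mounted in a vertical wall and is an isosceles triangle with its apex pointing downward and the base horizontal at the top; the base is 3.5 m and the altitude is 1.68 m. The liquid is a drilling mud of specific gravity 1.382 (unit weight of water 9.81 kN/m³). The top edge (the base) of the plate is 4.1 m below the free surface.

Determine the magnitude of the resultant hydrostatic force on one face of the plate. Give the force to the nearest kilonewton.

F ≈ 186 kN

γ = 1.382 × 9.81 = 13.55742 kN/m³.
With the apex down, the centroid sits h/3 = 1.68/3 = 0.56 m below the base (the top edge), so the centroid depth is h_c = 4.1 + 0.56 = 4.66 m.
A = ½ × 3.5 × 1.68 = 2.94 m².
Resultant F = γ·h_c·A = 13.55742 × 4.66 × 2.94 = 185.742 kN.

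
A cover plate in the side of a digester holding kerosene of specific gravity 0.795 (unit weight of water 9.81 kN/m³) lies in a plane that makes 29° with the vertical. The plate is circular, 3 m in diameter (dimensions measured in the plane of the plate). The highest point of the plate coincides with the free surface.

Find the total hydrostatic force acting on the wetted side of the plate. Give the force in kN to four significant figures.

γ = 0.795 × 9.81 = 7.79895 kN/m³.
The plate makes 29° with the vertical, i.e. θ = 90° − 29° = 61° to the horizontal. Measuring y along the incline from the free-surface line, vertical depth h = y·sinθ with sinθ = 0.874620.
The centroid is at the centre, 1.5 m below the top of the plate, so y_c = 1.5 m and h_c = 1.5 × 0.874620 = 1.31193 m.
A = π(1.5)² = 7.06858 m².
Resultant F = γ·h_c·A = 7.79895 × 1.31193 × 7.06858 = 72.3234 kN.

F ≈ 72.32 kN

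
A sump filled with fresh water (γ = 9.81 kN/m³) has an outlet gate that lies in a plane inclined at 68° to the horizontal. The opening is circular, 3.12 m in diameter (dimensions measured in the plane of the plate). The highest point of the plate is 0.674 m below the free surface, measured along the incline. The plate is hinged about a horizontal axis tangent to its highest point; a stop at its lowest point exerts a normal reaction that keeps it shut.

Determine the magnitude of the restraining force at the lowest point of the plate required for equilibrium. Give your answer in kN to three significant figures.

P ≈ 91.2 kN

γ = 9.81 kN/m³.
Let θ = 68° be the plate's angle to the horizontal; measure y along the incline from where the plane meets the free surface. Vertical depth h = y·sinθ with sinθ = 0.927184.
The centroid is at the centre, 1.56 m below the top of the plate, so y_c = 0.674 + 1.56 = 2.234 m and h_c = 2.234 × 0.927184 = 2.07133 m.
A = π(1.56)² = 7.64538 m².
Resultant F = γ·h_c·A = 9.81 × 2.07133 × 7.64538 = 155.352 kN.
I_c = πr⁴/4 = π × 1.56⁴/4 = 4.65145 m⁴.
Centre of pressure: y_p = y_c + I_c/(y_c·A) = 2.234 + 4.65145/(2.234 × 7.64538) = 2.234 + 0.272337 = 2.50634 m along the plane.
The resultant acts 1.56 + 0.272337 = 1.83234 m (along the plate) below the hinge at the top edge, so the moment about the hinge is M = F × 1.83234 = 155.352 × 1.83234 = 284.658 kN·m.
A normal force at the bottom, 3.12 m from the hinge, must supply this moment: P = 284.658/3.12 = 91.2365 kN.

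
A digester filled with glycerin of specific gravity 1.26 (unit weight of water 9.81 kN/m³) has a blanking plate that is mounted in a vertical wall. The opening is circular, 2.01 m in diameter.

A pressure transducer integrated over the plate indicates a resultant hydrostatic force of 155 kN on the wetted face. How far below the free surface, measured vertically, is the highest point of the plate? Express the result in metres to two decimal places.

γ = 1.26 × 9.81 = 12.3606 kN/m³.
A = π(1.005)² = 3.17309 m².
From F = γ·h_c·A, the centroid depth is h_c = 155/(12.3606 × 3.17309) = 3.95193 m.
The centroid is at the centre, 1.005 m below the top of the plate, so the highest point sits at h_top = 3.95193 − 1.005 = 2.94693 m below the surface.

d_top ≈ 2.95 m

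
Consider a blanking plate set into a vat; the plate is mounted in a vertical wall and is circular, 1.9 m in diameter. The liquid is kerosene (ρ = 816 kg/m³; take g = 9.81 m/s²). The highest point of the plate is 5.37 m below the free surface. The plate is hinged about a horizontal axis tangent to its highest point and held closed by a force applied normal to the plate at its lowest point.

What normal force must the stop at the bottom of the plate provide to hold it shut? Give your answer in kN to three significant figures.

γ = ρg = 816 × 9.81 / 1000 = 8.00496 kN/m³.
The centroid is at the centre, 0.95 m below the top of the plate, so the centroid depth is h_c = 5.37 + 0.95 = 6.32 m.
A = π(0.95)² = 2.83529 m².
Resultant F = γ·h_c·A = 8.00496 × 6.32 × 2.83529 = 143.441 kN.
I_c = πr⁴/4 = π × 0.95⁴/4 = 0.639712 m⁴.
Centre of pressure: y_p = y_c + I_c/(y_c·A) = 6.32 + 0.639712/(6.32 × 2.83529) = 6.32 + 0.0357001 = 6.3557 m along the plane.
The resultant acts 0.95 + 0.0357001 = 0.9857 m (along the plate) below the hinge at the top edge, so the moment about the hinge is M = F × 0.9857 = 143.441 × 0.9857 = 141.39 kN·m.
A normal force at the bottom, 1.9 m from the hinge, must supply this moment: P = 141.39/1.9 = 74.4158 kN.

P ≈ 74.4 kN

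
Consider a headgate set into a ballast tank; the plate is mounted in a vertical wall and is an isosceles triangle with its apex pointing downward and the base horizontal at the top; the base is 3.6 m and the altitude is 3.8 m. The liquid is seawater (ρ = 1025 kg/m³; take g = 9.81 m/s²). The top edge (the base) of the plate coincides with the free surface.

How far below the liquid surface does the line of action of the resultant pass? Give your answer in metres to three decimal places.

γ = ρg = 1025 × 9.81 / 1000 = 10.05525 kN/m³.
With the apex down, the centroid sits h/3 = 3.8/3 = 1.26667 m below the base (the top edge), so the centroid depth is h_c = 1.26667 m.
A = ½ × 3.6 × 3.8 = 6.84 m².
Resultant F = γ·h_c·A = 10.05525 × 1.26667 × 6.84 = 87.1189 kN.
I_c = b·h³/36 = 3.6 × 3.8³/36 = 5.4872 m⁴.
Centre of pressure: y_p = y_c + I_c/(y_c·A) = 1.26667 + 5.4872/(1.26667 × 6.84) = 1.26667 + 0.633332 = 1.9 m along the plane.

h_p = 1.900 m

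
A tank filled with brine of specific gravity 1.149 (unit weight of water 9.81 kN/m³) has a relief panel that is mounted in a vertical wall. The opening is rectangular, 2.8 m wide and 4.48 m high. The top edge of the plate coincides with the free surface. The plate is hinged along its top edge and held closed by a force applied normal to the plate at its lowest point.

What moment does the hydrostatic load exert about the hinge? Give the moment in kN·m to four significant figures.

γ = 1.149 × 9.81 = 11.27169 kN/m³.
The centroid lies 4.48/2 = 2.24 m below the top edge, so the centroid depth is h_c = 2.24 m.
A = 2.8 × 4.48 = 12.544 m².
Resultant F = γ·h_c·A = 11.27169 × 2.24 × 12.544 = 316.718 kN.
I_c = b·h³/12 = 2.8 × 4.48³/12 = 20.9803 m⁴.
Centre of pressure: y_p = y_c + I_c/(y_c·A) = 2.24 + 20.9803/(2.24 × 12.544) = 2.24 + 0.746668 = 2.98667 m along the plane.
The resultant acts 2.24 + 0.746668 = 2.98667 m (along the plate) below the hinge at the top edge, so the moment about the hinge is M = F × 2.98667 = 316.718 × 2.98667 = 945.932 kN·m.

M ≈ 945.9 kN·m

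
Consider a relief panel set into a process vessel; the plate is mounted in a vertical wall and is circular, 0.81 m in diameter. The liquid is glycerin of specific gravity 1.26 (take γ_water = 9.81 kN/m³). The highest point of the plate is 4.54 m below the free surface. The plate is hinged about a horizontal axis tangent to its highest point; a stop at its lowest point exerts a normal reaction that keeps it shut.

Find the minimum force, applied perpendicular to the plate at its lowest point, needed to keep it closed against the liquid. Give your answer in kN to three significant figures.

P ≈ 16.1 kN

γ = 1.26 × 9.81 = 12.3606 kN/m³.
The centroid is at the centre, 0.405 m below the top of the plate, so the centroid depth is h_c = 4.54 + 0.405 = 4.945 m.
A = π(0.405)² = 0.5153 m².
Resultant F = γ·h_c·A = 12.3606 × 4.945 × 0.5153 = 31.4968 kN.
I_c = πr⁴/4 = π × 0.405⁴/4 = 0.0211305 m⁴.
Centre of pressure: y_p = y_c + I_c/(y_c·A) = 4.945 + 0.0211305/(4.945 × 0.5153) = 4.945 + 0.00829246 = 4.95329 m along the plane.
The resultant acts 0.405 + 0.00829246 = 0.413292 m (along the plate) below the hinge at the top edge, so the moment about the hinge is M = F × 0.413292 = 31.4968 × 0.413292 = 13.0174 kN·m.
A normal force at the bottom, 0.81 m from the hinge, must supply this moment: P = 13.0174/0.81 = 16.0709 kN.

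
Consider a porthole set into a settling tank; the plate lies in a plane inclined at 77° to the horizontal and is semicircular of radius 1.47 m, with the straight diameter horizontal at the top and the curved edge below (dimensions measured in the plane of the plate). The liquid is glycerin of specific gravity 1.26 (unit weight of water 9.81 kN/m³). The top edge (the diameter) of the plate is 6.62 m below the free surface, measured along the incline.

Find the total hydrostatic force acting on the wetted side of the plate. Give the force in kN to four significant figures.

F ≈ 296.1 kN

γ = 1.26 × 9.81 = 12.3606 kN/m³.
Let θ = 77° be the plate's angle to the horizontal; measure y along the incline from where the plane meets the free surface. Vertical depth h = y·sinθ with sinθ = 0.974370.
The centroid of a semicircle lies 4r/(3π) = 0.623887 m from the diameter, here below the top edge, so y_c = 6.62 + 0.623887 = 7.24389 m and h_c = 7.24389 × 0.974370 = 7.05823 m.
A = πr²/2 = π × 1.47²/2 = 3.39433 m².
Resultant F = γ·h_c·A = 12.3606 × 7.05823 × 3.39433 = 296.135 kN.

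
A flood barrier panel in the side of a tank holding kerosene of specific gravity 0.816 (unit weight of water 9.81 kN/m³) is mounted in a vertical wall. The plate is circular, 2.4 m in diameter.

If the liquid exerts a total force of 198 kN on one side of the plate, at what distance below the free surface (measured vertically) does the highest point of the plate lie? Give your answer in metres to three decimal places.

γ = 0.816 × 9.81 = 8.00496 kN/m³.
A = π(1.2)² = 4.52389 m².
From F = γ·h_c·A, the centroid depth is h_c = 198/(8.00496 × 4.52389) = 5.46757 m.
The centroid is at the centre, 1.2 m below the top of the plate, so the highest point sits at h_top = 5.46757 − 1.2 = 4.26757 m below the surface.

d_top ≈ 4.268 m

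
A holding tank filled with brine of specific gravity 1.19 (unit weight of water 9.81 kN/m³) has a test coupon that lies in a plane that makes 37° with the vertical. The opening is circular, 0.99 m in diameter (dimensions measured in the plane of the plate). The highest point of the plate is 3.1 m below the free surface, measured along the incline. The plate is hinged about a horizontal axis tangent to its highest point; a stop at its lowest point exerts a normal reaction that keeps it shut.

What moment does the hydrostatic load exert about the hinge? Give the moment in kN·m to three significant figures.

M ≈ 13.2 kN·m

γ = 1.19 × 9.81 = 11.6739 kN/m³.
The plate makes 37° with the vertical, i.e. θ = 90° − 37° = 53° to the horizontal. Measuring y along the incline from the free-surface line, vertical depth h = y·sinθ with sinθ = 0.798636.
The centroid is at the centre, 0.495 m below the top of the plate, so y_c = 3.1 + 0.495 = 3.595 m and h_c = 3.595 × 0.798636 = 2.8711 m.
A = π(0.495)² = 0.769769 m².
Resultant F = γ·h_c·A = 11.6739 × 2.8711 × 0.769769 = 25.8003 kN.
I_c = πr⁴/4 = π × 0.495⁴/4 = 0.0471531 m⁴.
Centre of pressure: y_p = y_c + I_c/(y_c·A) = 3.595 + 0.0471531/(3.595 × 0.769769) = 3.595 + 0.0170393 = 3.61204 m along the plane.
The resultant acts 0.495 + 0.0170393 = 0.512039 m (along the plate) below the hinge at the top edge, so the moment about the hinge is M = F × 0.512039 = 25.8003 × 0.512039 = 13.2108 kN·m.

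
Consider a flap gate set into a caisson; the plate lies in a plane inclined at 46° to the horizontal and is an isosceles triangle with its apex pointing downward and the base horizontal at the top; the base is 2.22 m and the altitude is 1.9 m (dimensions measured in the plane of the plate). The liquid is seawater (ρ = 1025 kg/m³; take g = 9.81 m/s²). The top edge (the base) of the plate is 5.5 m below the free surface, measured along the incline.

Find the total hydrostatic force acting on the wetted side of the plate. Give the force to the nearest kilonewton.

γ = ρg = 1025 × 9.81 / 1000 = 10.05525 kN/m³.
Let θ = 46° be the plate's angle to the horizontal; measure y along the incline from where the plane meets the free surface. Vertical depth h = y·sinθ with sinθ = 0.719340.
With the apex down, the centroid sits h/3 = 1.9/3 = 0.633333 m below the base (the top edge), so y_c = 5.5 + 0.633333 = 6.13333 m and h_c = 6.13333 × 0.719340 = 4.41195 m.
A = ½ × 2.22 × 1.9 = 2.109 m².
Resultant F = γ·h_c·A = 10.05525 × 4.41195 × 2.109 = 93.5621 kN.

F ≈ 94 kN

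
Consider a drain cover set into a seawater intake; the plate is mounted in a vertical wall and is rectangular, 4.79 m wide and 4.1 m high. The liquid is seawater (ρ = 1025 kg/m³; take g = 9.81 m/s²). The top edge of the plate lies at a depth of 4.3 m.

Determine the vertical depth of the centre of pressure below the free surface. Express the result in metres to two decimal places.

γ = ρg = 1025 × 9.81 / 1000 = 10.05525 kN/m³.
The centroid lies 4.1/2 = 2.05 m below the top edge, so the centroid depth is h_c = 4.3 + 2.05 = 6.35 m.
A = 4.79 × 4.1 = 19.639 m².
Resultant F = γ·h_c·A = 10.05525 × 6.35 × 19.639 = 1253.97 kN.
I_c = b·h³/12 = 4.79 × 4.1³/12 = 27.511 m⁴.
Centre of pressure: y_p = y_c + I_c/(y_c·A) = 6.35 + 27.511/(6.35 × 19.639) = 6.35 + 0.220604 = 6.5706 m along the plane.

h_p = 6.57 m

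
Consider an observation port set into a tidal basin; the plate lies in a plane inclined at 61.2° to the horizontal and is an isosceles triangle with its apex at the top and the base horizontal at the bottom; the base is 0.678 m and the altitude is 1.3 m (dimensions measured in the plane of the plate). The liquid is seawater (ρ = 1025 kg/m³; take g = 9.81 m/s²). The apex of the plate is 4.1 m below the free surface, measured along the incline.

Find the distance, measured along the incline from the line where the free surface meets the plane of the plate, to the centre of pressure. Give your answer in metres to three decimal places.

γ = ρg = 1025 × 9.81 / 1000 = 10.05525 kN/m³.
Let θ = 61.2° be the plate's angle to the horizontal; measure y along the incline from where the plane meets the free surface. Vertical depth h = y·sinθ with sinθ = 0.876307.
With the apex up, the centroid sits 2h/3 = 2 × 1.3/3 = 0.866667 m below the apex, so y_c = 4.1 + 0.866667 = 4.96667 m and h_c = 4.96667 × 0.876307 = 4.35233 m.
A = ½ × 0.678 × 1.3 = 0.4407 m².
Resultant F = γ·h_c·A = 10.05525 × 4.35233 × 0.4407 = 19.2867 kN.
I_c = b·h³/36 = 0.678 × 1.3³/36 = 0.0413768 m⁴.
Centre of pressure: y_p = y_c + I_c/(y_c·A) = 4.96667 + 0.0413768/(4.96667 × 0.4407) = 4.96667 + 0.0189038 = 4.98557 m along the plane.

y_p = 4.986 m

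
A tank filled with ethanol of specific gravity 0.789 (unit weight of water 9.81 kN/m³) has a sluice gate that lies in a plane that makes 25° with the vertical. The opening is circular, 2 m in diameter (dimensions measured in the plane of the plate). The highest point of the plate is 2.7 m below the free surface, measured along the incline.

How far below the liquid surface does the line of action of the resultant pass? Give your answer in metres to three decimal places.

h_p = 3.415 m

γ = 0.789 × 9.81 = 7.74009 kN/m³.
The plate makes 25° with the vertical, i.e. θ = 90° − 25° = 65° to the horizontal. Measuring y along the incline from the free-surface line, vertical depth h = y·sinθ with sinθ = 0.906308.
The centroid is at the centre, 1 m below the top of the plate, so y_c = 2.7 + 1 = 3.7 m and h_c = 3.7 × 0.906308 = 3.35334 m.
A = π(1)² = 3.14159 m².
Resultant F = γ·h_c·A = 7.74009 × 3.35334 × 3.14159 = 81.5405 kN.
I_c = πr⁴/4 = π × 1⁴/4 = 0.785398 m⁴.
Centre of pressure: y_p = y_c + I_c/(y_c·A) = 3.7 + 0.785398/(3.7 × 3.14159) = 3.7 + 0.0675676 = 3.76757 m along the plane.
Vertically, h_p = y_p·sinθ = 3.76757 × 0.906308 = 3.41458 m.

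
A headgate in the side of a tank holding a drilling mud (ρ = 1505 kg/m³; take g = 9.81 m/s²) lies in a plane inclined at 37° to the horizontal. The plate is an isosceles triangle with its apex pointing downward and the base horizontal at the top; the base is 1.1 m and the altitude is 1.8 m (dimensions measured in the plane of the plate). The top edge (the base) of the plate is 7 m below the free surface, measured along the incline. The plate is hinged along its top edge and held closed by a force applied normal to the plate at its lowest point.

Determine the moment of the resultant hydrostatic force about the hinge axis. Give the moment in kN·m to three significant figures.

M ≈ 41.7 kN·m

γ = ρg = 1505 × 9.81 / 1000 = 14.76405 kN/m³.
Let θ = 37° be the plate's angle to the horizontal; measure y along the incline from where the plane meets the free surface. Vertical depth h = y·sinθ with sinθ = 0.601815.
With the apex down, the centroid sits h/3 = 1.8/3 = 0.6 m below the base (the top edge), so y_c = 7 + 0.6 = 7.6 m and h_c = 7.6 × 0.601815 = 4.57379 m.
A = ½ × 1.1 × 1.8 = 0.99 m².
Resultant F = γ·h_c·A = 14.76405 × 4.57379 × 0.99 = 66.8524 kN.
I_c = b·h³/36 = 1.1 × 1.8³/36 = 0.1782 m⁴.
Centre of pressure: y_p = y_c + I_c/(y_c·A) = 7.6 + 0.1782/(7.6 × 0.99) = 7.6 + 0.0236842 = 7.62368 m along the plane.
The resultant acts 0.6 + 0.0236842 = 0.623684 m (along the plate) below the hinge at the top edge, so the moment about the hinge is M = F × 0.623684 = 66.8524 × 0.623684 = 41.6948 kN·m.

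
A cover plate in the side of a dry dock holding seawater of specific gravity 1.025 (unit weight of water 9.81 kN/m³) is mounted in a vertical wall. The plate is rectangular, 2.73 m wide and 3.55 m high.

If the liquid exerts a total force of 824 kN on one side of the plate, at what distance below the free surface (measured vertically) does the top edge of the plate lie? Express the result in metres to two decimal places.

γ = 1.025 × 9.81 = 10.05525 kN/m³.
A = 2.73 × 3.55 = 9.6915 m².
From F = γ·h_c·A, the centroid depth is h_c = 824/(10.05525 × 9.6915) = 8.45558 m.
The centroid lies 3.55/2 = 1.775 m below the top edge, so the top edge sits at h_top = 8.45558 − 1.775 = 6.68058 m below the surface.

d_top ≈ 6.68 m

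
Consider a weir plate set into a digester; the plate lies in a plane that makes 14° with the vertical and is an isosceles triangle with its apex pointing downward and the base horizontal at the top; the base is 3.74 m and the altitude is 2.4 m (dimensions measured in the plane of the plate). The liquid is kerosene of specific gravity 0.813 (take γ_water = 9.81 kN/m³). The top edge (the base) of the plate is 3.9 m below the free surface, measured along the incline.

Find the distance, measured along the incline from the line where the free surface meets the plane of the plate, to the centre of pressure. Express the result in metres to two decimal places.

γ = 0.813 × 9.81 = 7.97553 kN/m³.
The plate makes 14° with the vertical, i.e. θ = 90° − 14° = 76° to the horizontal. Measuring y along the incline from the free-surface line, vertical depth h = y·sinθ with sinθ = 0.970296.
With the apex down, the centroid sits h/3 = 2.4/3 = 0.8 m below the base (the top edge), so y_c = 3.9 + 0.8 = 4.7 m and h_c = 4.7 × 0.970296 = 4.56039 m.
A = ½ × 3.74 × 2.4 = 4.488 m².
Resultant F = γ·h_c·A = 7.97553 × 4.56039 × 4.488 = 163.235 kN.
I_c = b·h³/36 = 3.74 × 2.4³/36 = 1.43616 m⁴.
Centre of pressure: y_p = y_c + I_c/(y_c·A) = 4.7 + 1.43616/(4.7 × 4.488) = 4.7 + 0.0680851 = 4.76809 m along the plane.

y_p = 4.77 m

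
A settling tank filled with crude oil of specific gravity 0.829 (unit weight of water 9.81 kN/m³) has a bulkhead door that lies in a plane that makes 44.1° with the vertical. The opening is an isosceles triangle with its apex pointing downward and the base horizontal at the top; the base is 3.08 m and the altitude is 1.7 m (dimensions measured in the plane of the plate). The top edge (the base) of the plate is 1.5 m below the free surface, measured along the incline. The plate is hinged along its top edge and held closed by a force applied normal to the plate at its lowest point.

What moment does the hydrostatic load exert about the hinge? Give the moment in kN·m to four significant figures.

M ≈ 20.36 kN·m

γ = 0.829 × 9.81 = 8.13249 kN/m³.
The plate makes 44.1° with the vertical, i.e. θ = 90° − 44.1° = 45.9° to the horizontal. Measuring y along the incline from the free-surface line, vertical depth h = y·sinθ with sinθ = 0.718126.
With the apex down, the centroid sits h/3 = 1.7/3 = 0.566667 m below the base (the top edge), so y_c = 1.5 + 0.566667 = 2.06667 m and h_c = 2.06667 × 0.718126 = 1.48413 m.
A = ½ × 3.08 × 1.7 = 2.618 m².
Resultant F = γ·h_c·A = 8.13249 × 1.48413 × 2.618 = 31.5984 kN.
I_c = b·h³/36 = 3.08 × 1.7³/36 = 0.420334 m⁴.
Centre of pressure: y_p = y_c + I_c/(y_c·A) = 2.06667 + 0.420334/(2.06667 × 2.618) = 2.06667 + 0.077688 = 2.14436 m along the plane.
The resultant acts 0.566667 + 0.077688 = 0.644355 m (along the plate) below the hinge at the top edge, so the moment about the hinge is M = F × 0.644355 = 31.5984 × 0.644355 = 20.3606 kN·m.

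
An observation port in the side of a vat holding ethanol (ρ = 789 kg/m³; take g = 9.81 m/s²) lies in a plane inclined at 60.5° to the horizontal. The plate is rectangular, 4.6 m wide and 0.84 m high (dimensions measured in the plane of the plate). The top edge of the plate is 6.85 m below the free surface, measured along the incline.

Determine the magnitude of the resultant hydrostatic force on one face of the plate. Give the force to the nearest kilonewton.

γ = ρg = 789 × 9.81 / 1000 = 7.74009 kN/m³.
Let θ = 60.5° be the plate's angle to the horizontal; measure y along the incline from where the plane meets the free surface. Vertical depth h = y·sinθ with sinθ = 0.870356.
The centroid lies 0.84/2 = 0.42 m below the top edge, so y_c = 6.85 + 0.42 = 7.27 m and h_c = 7.27 × 0.870356 = 6.32749 m.
A = 4.6 × 0.84 = 3.864 m².
Resultant F = γ·h_c·A = 7.74009 × 6.32749 × 3.864 = 189.241 kN.

F ≈ 189 kN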